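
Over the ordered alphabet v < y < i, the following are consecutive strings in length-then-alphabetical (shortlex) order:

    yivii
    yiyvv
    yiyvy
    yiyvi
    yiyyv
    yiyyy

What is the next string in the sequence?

The successor of yiyyy increments the rightmost position that isn't already i and resets every position after it to v.

yiyyi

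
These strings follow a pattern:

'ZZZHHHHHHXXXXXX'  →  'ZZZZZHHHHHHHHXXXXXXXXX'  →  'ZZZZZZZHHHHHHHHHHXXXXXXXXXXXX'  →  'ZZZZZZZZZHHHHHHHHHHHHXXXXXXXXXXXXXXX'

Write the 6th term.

Reading off run lengths: Z runs 3, 5, 7, 9; H runs 6, 8, 10, 12; X runs 6, 9, 12, 15 — each is linear in n, where the shown terms are n = 2, 3, 4, 5.
At n = 7 the blocks have lengths 13, 16, 21.

ZZZZZZZZZZZZZHHHHHHHHHHHHHHHHXXXXXXXXXXXXXXXXXXXXX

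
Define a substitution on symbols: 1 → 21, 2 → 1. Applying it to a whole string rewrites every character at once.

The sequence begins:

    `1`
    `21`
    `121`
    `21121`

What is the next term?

Apply φ to 21121 symbol by symbol: 2→1, 1→21, 1→21, 2→1, 1→21; joined: 1 21 21 1 21.

12121121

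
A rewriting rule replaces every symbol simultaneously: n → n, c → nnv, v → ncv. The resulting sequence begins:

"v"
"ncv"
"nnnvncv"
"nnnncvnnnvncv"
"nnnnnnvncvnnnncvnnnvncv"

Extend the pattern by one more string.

Rewriting the 23 symbols of nnnnnnvncvnnnncvnnnvncv one by one yields n n n n n n ncv n nnv ncv n n n n nnv ncv n n n ncv n nnv ncv; concatenated:

nnnnnnncvnnnvncvnnnnnnvncvnnnncvnnnvncv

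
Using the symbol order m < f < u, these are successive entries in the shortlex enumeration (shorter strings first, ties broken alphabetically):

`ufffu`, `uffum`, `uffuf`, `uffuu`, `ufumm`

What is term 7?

ufumu

Continuing the enumeration 2 steps past ufumm: ufumm → ufumf → (answer).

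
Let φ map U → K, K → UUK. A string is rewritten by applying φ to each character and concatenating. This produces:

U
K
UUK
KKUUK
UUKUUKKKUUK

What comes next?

KKUUKKKUUKUUKUUKKKUUK

Apply φ to UUKUUKKKUUK symbol by symbol: U→K, U→K, K→UUK, U→K, U→K, K→UUK, K→UUK, K→UUK, U→K, U→K, K→UUK; joined: K K UUK K K UUK UUK UUK K K UUK.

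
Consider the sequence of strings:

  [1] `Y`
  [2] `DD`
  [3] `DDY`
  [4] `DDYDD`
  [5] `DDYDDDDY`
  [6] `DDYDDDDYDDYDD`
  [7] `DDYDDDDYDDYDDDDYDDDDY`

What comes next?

From term 3 onward, concatenate the last term with the second-to-last: DD·Y = DDY, DDY·DD = DDYDD, …
So term 8 is DDYDDDDYDDYDDDDYDDDDY·DDYDDDDYDDYDD.

DDYDDDDYDDYDDDDYDDDDYDDYDDDDYDDYDD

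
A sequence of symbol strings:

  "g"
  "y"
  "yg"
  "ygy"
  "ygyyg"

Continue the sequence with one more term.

ygyygygy

This is a Fibonacci-style word recurrence s(k) = s(k−1)·s(k−2): e.g. y·g = yg.
The next term joins ygyyg and ygy.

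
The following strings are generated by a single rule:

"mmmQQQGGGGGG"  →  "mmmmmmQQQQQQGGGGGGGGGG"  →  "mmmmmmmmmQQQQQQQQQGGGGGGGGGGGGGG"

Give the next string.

mmmmmmmmmmmmQQQQQQQQQQQQGGGGGGGGGGGGGGGGGG

The n-th term is 3n m's then 3n Q's then 4n+2 G's (n = 1, 2, …).
At n = 4 the blocks have lengths 12, 12, 18.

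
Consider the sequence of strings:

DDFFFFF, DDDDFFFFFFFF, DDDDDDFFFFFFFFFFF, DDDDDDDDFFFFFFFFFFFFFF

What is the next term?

DDDDDDDDDDFFFFFFFFFFFFFFFFF

The n-th term is 2n D's then 3n+2 F's (n = 1, 2, …).
Setting n = 5 gives 10, 17 characters in each block.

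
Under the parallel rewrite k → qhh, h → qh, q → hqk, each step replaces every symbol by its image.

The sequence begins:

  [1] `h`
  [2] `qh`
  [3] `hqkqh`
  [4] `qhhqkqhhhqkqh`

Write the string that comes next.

hqkqhqhhqkqhhhqkqhqhqhhqkqhhhqkqh

Replace each of the 13 characters of qhhqkqhhhqkqh in place — hqk qh qh hqk qhh hqk qh qh qh hqk qhh hqk qh — and concatenate.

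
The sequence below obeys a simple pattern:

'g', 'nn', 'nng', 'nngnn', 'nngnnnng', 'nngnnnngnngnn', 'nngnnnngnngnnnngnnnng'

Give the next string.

This is a Fibonacci-style word recurrence s(k) = s(k−1)·s(k−2): e.g. nn·g = nng.
So term 8 is nngnnnngnngnnnngnnnng·nngnnnngnngnn.

nngnnnngnngnnnngnnnngnngnnnngnngnn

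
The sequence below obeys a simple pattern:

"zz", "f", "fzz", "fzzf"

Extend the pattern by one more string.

fzzffzz

Each term (from the third on) is the previous term followed by the one before it: term 3 = f·zz = fzz.
So term 5 is fzzf·fzz.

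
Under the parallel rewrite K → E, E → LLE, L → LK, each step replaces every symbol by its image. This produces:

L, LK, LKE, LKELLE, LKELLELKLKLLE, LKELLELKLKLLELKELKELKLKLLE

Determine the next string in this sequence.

LKELLELKLKLLELKELKELKLKLLELKELLELKELLELKELKELKLKLLE

Applying the rule to each of the 26 symbols of LKELLELKLKLLELKELKELKLKLLE gives the pieces LK E LLE LK LK LLE LK E LK E LK LK LLE LK E LLE LK E LLE LK E LK E LK LK LLE, which concatenate to the answer.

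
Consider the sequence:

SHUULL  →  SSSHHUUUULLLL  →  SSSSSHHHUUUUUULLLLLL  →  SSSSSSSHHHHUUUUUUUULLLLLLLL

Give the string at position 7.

SSSSSSSSSSSSSHHHHHHHUUUUUUUUUUUUUULLLLLLLLLLLLLL

Term n consists of 2n-1 S's, followed by n H's, followed by 2n U's, followed by 2n L's (n = 1, 2, …).
At n = 7 the blocks have lengths 13, 7, 14, 14.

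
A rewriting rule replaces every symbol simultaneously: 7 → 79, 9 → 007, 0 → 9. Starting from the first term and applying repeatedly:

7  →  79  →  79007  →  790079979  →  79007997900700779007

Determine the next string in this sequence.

Applying the rule to each of the 20 symbols of 79007997900700779007 gives the pieces 79 007 9 9 79 007 007 79 007 9 9 79 9 9 79 79 007 9 9 79, which concatenate to the answer.

7900799790070077900799799979790079979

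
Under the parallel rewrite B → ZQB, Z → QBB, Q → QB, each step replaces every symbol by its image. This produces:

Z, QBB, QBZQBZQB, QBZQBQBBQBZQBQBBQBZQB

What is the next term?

Rewriting the 21 symbols of QBZQBQBBQBZQBQBBQBZQB one by one yields QB ZQB QBB QB ZQB QB ZQB ZQB QB ZQB QBB QB ZQB QB ZQB ZQB QB ZQB QBB QB ZQB; concatenated:

QBZQBQBBQBZQBQBZQBZQBQBZQBQBBQBZQBQBZQBZQBQBZQBQBBQBZQB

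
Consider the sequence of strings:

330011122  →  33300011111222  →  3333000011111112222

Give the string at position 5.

33333300000011111111111222222

Reading off run lengths: 3 runs 2, 3, 4; 0 runs 2, 3, 4; 1 runs 3, 5, 7; 2 runs 2, 3, 4 — each is linear in n (n = 1, 2, …).
For term 5, n = 5, so the run lengths are 6, 6, 11, 6.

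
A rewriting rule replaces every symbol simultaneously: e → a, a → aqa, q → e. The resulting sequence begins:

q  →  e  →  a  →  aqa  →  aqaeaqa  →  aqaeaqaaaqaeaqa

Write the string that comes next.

φ(aqaeaqaaaqaeaqa) expands symbol-by-symbol to aqa e aqa a aqa e aqa aqa aqa e aqa a aqa e aqa; joining the 15 pieces gives the next term.

aqaeaqaaaqaeaqaaqaaqaeaqaaaqaeaqa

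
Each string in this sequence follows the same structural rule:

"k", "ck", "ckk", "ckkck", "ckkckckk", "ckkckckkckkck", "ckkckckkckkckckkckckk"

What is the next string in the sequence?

ckkckckkckkckckkckckkckkckckkckkck

Each term (from the third on) is the previous term followed by the one before it: term 3 = ck·k = ckk.
The next term joins ckkckckkckkckckkckckk and ckkckckkckkck.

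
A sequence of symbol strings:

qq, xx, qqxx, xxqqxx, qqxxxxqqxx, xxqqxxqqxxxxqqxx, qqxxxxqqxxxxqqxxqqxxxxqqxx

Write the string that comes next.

xxqqxxqqxxxxqqxxqqxxxxqqxxxxqqxxqqxxxxqqxx

From term 3 onward, concatenate the second-to-last term with the last: qq·xx = qqxx, xx·qqxx = xxqqxx, …
So term 8 is xxqqxxqqxxxxqqxx·qqxxxxqqxxxxqqxxqqxxxxqqxx.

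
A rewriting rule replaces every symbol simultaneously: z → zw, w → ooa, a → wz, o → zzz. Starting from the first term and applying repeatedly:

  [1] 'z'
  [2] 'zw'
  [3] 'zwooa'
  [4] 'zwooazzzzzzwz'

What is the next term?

Replace each of the 13 characters of zwooazzzzzzwz in place — zw ooa zzz zzz wz zw zw zw zw zw zw ooa zw — and concatenate.

zwooazzzzzzwzzwzwzwzwzwzwooazw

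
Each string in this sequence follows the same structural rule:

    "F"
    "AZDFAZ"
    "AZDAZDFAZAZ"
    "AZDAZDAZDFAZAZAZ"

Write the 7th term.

s(k+1) = AZD·s(k)·AZ, so each term gains AZD as a prefix and AZ as a suffix.
From AZDAZDAZDFAZAZAZ, 3 further steps: AZDAZDAZDFAZAZAZ → AZDAZDAZDAZDFAZAZAZAZ → AZDAZDAZDAZDAZDFAZAZAZAZAZ → (answer).

AZDAZDAZDAZDAZDAZDFAZAZAZAZAZAZ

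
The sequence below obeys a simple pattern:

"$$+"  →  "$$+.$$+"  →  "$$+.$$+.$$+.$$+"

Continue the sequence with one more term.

s(k+1) = s(k)·.·s(k) — each term doubles the last with '.' between the halves.
Doubling $$+.$$+.$$+.$$+ with '.' between the halves:

$$+.$$+.$$+.$$+.$$+.$$+.$$+.$$+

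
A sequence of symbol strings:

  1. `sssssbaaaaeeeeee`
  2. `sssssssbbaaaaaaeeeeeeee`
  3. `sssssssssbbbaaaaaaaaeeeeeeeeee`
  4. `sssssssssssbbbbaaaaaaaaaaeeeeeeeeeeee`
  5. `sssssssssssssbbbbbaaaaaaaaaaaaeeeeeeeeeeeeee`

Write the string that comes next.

The n-th term is 2n+1 s's then n-1 b's then 2n a's then 2n+2 e's, where the shown terms are n = 2, 3, 4, 5, 6.
At n = 7 the blocks have lengths 15, 6, 14, 16.

sssssssssssssssbbbbbbaaaaaaaaaaaaaaeeeeeeeeeeeeeeee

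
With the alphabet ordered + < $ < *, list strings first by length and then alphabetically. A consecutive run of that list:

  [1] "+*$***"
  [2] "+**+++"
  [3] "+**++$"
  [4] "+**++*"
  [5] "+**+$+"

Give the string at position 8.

+**+*+

Advancing 3 positions from +**+$+ through +**+$+ → +**+$$ → +**+$* reaches term 8.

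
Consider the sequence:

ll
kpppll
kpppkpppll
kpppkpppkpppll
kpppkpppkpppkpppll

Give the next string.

The strings grow by a fixed prefix kppp each time.
Applying this once more to kpppkpppkpppkpppll:

kpppkpppkpppkpppkpppll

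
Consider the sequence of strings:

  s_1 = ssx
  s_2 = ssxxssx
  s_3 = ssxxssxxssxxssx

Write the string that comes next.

Every step duplicates the string with 'x' between the halves.
Doubling ssxxssxxssxxssx with 'x' between the halves:

ssxxssxxssxxssxxssxxssxxssxxssx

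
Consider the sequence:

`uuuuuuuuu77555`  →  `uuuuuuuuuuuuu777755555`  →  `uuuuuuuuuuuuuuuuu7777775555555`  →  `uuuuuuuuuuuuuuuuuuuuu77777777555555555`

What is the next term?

uuuuuuuuuuuuuuuuuuuuuuuuu777777777755555555555

Each string has the form u^{4n+1} 7^{2n-2} 5^{2n-1}, where the shown terms are n = 2, 3, 4, 5.
For the next term, n = 6, so the run lengths are 25, 10, 11.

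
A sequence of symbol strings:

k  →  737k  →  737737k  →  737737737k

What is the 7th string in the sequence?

The strings grow by a fixed prefix 737 each time.
From 737737737k, 3 further steps: 737737737k → 737737737737k → 737737737737737k → (answer).

737737737737737737k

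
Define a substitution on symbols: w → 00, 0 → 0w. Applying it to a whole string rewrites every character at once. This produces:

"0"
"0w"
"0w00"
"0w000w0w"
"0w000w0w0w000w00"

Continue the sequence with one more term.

0w000w0w0w000w000w000w0w0w000w0w

φ(0w000w0w0w000w00) expands symbol-by-symbol to 0w 00 0w 0w 0w 00 0w 00 0w 00 0w 0w 0w 00 0w 0w; joining the 16 pieces gives the next term.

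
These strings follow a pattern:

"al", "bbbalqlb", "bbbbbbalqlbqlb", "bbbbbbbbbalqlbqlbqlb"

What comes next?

s(k+1) = bbb·s(k)·qlb, so each term gains bbb as a prefix and qlb as a suffix.
So the next term is bbb·bbbbbbbbbalqlbqlbqlb·qlb.

bbbbbbbbbbbbalqlbqlbqlbqlb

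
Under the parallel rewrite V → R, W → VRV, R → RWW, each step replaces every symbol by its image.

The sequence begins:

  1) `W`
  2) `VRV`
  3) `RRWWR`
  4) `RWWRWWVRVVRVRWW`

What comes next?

RWWVRVVRVRWWVRVVRVRRWWRRRWWRRWWVRVVRV

φ(RWWRWWVRVVRVRWW) expands symbol-by-symbol to RWW VRV VRV RWW VRV VRV R RWW R R RWW R RWW VRV VRV; joining the 15 pieces gives the next term.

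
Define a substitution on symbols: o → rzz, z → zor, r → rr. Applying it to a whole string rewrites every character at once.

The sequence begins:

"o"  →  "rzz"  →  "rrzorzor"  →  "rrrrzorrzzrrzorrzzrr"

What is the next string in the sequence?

Applying the rule to each of the 20 symbols of rrrrzorrzzrrzorrzzrr gives the pieces rr rr rr rr zor rzz rr rr zor zor rr rr zor rzz rr rr zor zor rr rr, which concatenate to the answer.

rrrrrrrrzorrzzrrrrzorzorrrrrzorrzzrrrrzorzorrrrr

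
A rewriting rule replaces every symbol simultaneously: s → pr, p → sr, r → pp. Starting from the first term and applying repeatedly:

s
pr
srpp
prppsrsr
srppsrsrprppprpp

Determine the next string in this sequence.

prppsrsrprppprppsrppsrsrsrppsrsr

Replace each of the 16 characters of srppsrsrprppprpp in place — pr pp sr sr pr pp pr pp sr pp sr sr sr pp sr sr — and concatenate.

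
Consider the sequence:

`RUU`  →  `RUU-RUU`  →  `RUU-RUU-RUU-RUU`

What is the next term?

Every step duplicates the string with '-' between the halves.
Doubling RUU-RUU-RUU-RUU with '-' between the halves:

RUU-RUU-RUU-RUU-RUU-RUU-RUU-RUU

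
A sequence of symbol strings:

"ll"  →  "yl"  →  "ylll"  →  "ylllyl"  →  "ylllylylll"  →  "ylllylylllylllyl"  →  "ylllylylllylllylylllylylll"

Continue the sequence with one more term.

This is a Fibonacci-style word recurrence s(k) = s(k−1)·s(k−2): e.g. yl·ll = ylll.
So term 8 is ylllylylllylllylylllylylll·ylllylylllylllyl.

ylllylylllylllylylllylylllylllylylllylllyl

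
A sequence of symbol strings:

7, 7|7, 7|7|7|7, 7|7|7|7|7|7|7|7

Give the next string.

Each string is two copies of the previous one joined by '|'.
Doubling 7|7|7|7|7|7|7|7 with '|' between the halves:

7|7|7|7|7|7|7|7|7|7|7|7|7|7|7|7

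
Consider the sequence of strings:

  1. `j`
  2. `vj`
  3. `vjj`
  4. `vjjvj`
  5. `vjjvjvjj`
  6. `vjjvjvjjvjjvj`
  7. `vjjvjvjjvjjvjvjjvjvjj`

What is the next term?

vjjvjvjjvjjvjvjjvjvjjvjjvjvjjvjjvj

This is a Fibonacci-style word recurrence s(k) = s(k−1)·s(k−2): e.g. vj·j = vjj.
So term 8 is vjjvjvjjvjjvjvjjvjvjj·vjjvjvjjvjjvj.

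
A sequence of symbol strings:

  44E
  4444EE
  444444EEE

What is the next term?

44444444EEEE

Reading off run lengths: 4 runs 2, 4, 6; E runs 1, 2, 3 — each is linear in n (n = 1, 2, …).
For the next term, n = 4, so the run lengths are 8, 4.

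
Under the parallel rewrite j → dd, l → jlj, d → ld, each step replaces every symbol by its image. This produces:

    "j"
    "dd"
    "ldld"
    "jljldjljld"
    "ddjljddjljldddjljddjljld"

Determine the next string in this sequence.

ldldddjljddldldddjljddjljldldldddjljddldldddjljddjljld

Applying the rule to each of the 24 symbols of ddjljddjljldddjljddjljld gives the pieces ld ld dd jlj dd ld ld dd jlj dd jlj ld ld ld dd jlj dd ld ld dd jlj dd jlj ld, which concatenate to the answer.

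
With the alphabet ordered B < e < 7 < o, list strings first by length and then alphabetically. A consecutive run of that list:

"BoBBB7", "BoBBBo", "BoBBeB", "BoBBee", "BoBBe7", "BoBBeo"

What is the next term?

BoBB7B

Treat BoBBeo as a base-4 numeral over the given alphabet and add one, carrying through any trailing o's.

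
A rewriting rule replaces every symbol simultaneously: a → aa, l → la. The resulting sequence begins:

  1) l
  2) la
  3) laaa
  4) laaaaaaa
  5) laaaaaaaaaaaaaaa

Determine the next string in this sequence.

Applying the rule to each of the 16 symbols of laaaaaaaaaaaaaaa gives the pieces la aa aa aa aa aa aa aa aa aa aa aa aa aa aa aa, which concatenate to the answer.

laaaaaaaaaaaaaaaaaaaaaaaaaaaaaaa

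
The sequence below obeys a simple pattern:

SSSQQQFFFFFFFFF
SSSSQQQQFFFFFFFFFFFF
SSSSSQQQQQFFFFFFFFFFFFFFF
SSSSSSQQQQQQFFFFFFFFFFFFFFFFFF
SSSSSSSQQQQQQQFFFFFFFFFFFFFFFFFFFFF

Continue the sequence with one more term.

SSSSSSSSQQQQQQQQFFFFFFFFFFFFFFFFFFFFFFFF

Term n consists of n S's, followed by n Q's, followed by 3n F's, where the shown terms are n = 3, 4, 5, 6, 7.
For the next term, n = 8, so the run lengths are 8, 8, 24.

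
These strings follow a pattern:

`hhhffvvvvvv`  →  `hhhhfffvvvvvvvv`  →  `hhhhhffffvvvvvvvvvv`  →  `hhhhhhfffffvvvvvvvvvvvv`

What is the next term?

hhhhhhhffffffvvvvvvvvvvvvvv

Term n consists of n+1 h's, followed by n f's, followed by 2n+2 v's, where the shown terms are n = 2, 3, 4, 5.
Setting n = 6 gives 7, 6, 14 characters in each block.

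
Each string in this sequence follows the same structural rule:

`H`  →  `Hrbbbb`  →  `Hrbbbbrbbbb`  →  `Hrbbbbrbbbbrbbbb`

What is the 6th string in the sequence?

The strings grow by a fixed suffix rbbbb each time.
From Hrbbbbrbbbbrbbbb, 2 further steps: Hrbbbbrbbbbrbbbb → Hrbbbbrbbbbrbbbbrbbbb → (answer).

Hrbbbbrbbbbrbbbbrbbbbrbbbb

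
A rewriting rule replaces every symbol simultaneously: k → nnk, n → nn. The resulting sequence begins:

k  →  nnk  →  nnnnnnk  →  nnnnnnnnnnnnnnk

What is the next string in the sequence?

Rewriting the 15 symbols of nnnnnnnnnnnnnnk one by one yields nn nn nn nn nn nn nn nn nn nn nn nn nn nn nnk; concatenated:

nnnnnnnnnnnnnnnnnnnnnnnnnnnnnnk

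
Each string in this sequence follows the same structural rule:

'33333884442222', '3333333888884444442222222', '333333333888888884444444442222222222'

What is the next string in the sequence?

33333333333888888888884444444444442222222222222

The n-th term is 2n+3 3's then 3n-1 8's then 3n 4's then 3n+1 2's (n = 1, 2, …).
For the next term, n = 4, so the run lengths are 11, 11, 12, 13.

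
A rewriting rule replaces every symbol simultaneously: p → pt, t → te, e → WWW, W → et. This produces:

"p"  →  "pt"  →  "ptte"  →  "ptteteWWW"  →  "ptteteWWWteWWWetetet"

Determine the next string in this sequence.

Rewriting the 20 symbols of ptteteWWWteWWWetetet one by one yields pt te te WWW te WWW et et et te WWW et et et WWW te WWW te WWW te; concatenated:

ptteteWWWteWWWetetetteWWWetetetWWWteWWWteWWWte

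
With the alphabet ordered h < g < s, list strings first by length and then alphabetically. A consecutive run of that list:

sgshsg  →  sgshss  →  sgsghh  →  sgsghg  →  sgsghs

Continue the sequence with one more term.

sgsggh

The successor of sgsghs increments the rightmost position that isn't already s and resets every position after it to h.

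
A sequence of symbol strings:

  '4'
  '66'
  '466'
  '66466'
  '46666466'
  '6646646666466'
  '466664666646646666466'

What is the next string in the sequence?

6646646666466466664666646646666466

From term 3 onward, concatenate the second-to-last term with the last: 4·66 = 466, 66·466 = 66466, …
Continuing: 6646646666466 · 466664666646646666466 gives term 8.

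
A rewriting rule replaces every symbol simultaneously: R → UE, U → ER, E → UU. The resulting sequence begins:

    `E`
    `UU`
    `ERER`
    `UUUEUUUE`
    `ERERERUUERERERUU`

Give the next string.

UUUEUUUEUUUEERERUUUEUUUEUUUEERER

Applying the rule to each of the 16 symbols of ERERERUUERERERUU gives the pieces UU UE UU UE UU UE ER ER UU UE UU UE UU UE ER ER, which concatenate to the answer.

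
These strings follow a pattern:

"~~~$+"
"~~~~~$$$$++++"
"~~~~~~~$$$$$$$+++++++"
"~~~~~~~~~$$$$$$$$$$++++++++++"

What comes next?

~~~~~~~~~~~$$$$$$$$$$$$$+++++++++++++

The n-th term is 2n+1 ~'s then 3n-2 $'s then 3n-2 +'s (n = 1, 2, …).
Setting n = 5 gives 11, 13, 13 characters in each block.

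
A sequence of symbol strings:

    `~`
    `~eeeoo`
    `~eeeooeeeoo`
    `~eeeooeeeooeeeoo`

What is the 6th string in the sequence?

The strings grow by a fixed suffix eeeoo each time.
From ~eeeooeeeooeeeoo, 2 further steps: ~eeeooeeeooeeeoo → ~eeeooeeeooeeeooeeeoo → (answer).

~eeeooeeeooeeeooeeeooeeeoo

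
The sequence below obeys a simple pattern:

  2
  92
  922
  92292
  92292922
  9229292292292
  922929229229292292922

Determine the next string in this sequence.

This is a Fibonacci-style word recurrence s(k) = s(k−1)·s(k−2): e.g. 92·2 = 922.
Continuing: 922929229229292292922 · 9229292292292 gives term 8.

9229292292292922929229229292292292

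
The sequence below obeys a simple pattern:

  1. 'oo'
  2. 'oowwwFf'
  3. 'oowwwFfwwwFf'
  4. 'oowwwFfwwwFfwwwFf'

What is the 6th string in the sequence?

oowwwFfwwwFfwwwFfwwwFfwwwFf

The strings grow by a fixed suffix wwwFf each time.
From oowwwFfwwwFfwwwFf, 2 further steps: oowwwFfwwwFfwwwFf → oowwwFfwwwFfwwwFfwwwFf → (answer).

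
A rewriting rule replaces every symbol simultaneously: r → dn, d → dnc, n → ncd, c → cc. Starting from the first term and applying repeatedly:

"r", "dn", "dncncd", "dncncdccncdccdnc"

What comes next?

dncncdccncdccdncccccncdccdncccccdncncdcc

Replace each of the 16 characters of dncncdccncdccdnc in place — dnc ncd cc ncd cc dnc cc cc ncd cc dnc cc cc dnc ncd cc — and concatenate.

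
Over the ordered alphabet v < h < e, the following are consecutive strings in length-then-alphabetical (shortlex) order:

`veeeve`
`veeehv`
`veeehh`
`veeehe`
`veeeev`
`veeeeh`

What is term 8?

Continuing the enumeration 2 steps past veeeeh: veeeeh → veeeee → (answer).

hvvvvv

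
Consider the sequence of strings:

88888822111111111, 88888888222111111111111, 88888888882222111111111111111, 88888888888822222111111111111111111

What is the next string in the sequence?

88888888888888222222111111111111111111111

Term n consists of 2n 8's, followed by n-1 2's, followed by 3n 1's, where the shown terms are n = 3, 4, 5, 6.
At n = 7 the blocks have lengths 14, 6, 21.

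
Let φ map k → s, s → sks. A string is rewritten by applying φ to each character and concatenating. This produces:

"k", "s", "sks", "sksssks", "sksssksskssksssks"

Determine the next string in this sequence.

φ(sksssksskssksssks) expands symbol-by-symbol to sks s sks sks sks s sks sks s sks sks s sks sks sks s sks; joining the 17 pieces gives the next term.

sksssksskssksssksskssskssksssksskssksssks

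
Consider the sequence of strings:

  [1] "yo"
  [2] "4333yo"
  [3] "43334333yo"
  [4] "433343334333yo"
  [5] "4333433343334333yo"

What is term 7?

Each term is the previous one with 4333 prepended.
From 4333433343334333yo, 2 further steps: 4333433343334333yo → 43334333433343334333yo → (answer).

433343334333433343334333yo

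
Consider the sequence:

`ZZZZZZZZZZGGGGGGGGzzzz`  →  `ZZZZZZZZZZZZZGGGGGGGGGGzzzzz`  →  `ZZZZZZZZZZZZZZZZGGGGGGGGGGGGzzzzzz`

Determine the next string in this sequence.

ZZZZZZZZZZZZZZZZZZZGGGGGGGGGGGGGGzzzzzzz

Reading off run lengths: Z runs 10, 13, 16; G runs 8, 10, 12; z runs 4, 5, 6 — each is linear in n, where the shown terms are n = 3, 4, 5.
Setting n = 6 gives 19, 14, 7 characters in each block.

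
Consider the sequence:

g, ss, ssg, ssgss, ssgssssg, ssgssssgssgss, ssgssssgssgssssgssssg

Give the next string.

ssgssssgssgssssgssssgssgssssgssgss

From term 3 onward, concatenate the last term with the second-to-last: ss·g = ssg, ssg·ss = ssgss, …
So term 8 is ssgssssgssgssssgssssg·ssgssssgssgss.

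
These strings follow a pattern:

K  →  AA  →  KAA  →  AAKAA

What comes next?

Each term (from the third on) is the two preceding terms concatenated in order: term 3 = K·AA = KAA.
So term 5 is KAA·AAKAA.

KAAAAKAA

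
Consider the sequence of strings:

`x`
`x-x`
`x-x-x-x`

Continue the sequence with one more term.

x-x-x-x-x-x-x-x

Every step duplicates the string with '-' between the halves.
So the next term is two copies of x-x-x-x with '-' between the halves.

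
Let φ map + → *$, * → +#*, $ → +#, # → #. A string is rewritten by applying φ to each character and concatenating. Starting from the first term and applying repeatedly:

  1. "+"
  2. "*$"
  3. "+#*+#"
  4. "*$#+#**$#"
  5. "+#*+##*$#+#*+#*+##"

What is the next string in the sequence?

Rewriting the 18 symbols of +#*+##*$#+#*+#*+## one by one yields *$ # +#* *$ # # +#* +# # *$ # +#* *$ # +#* *$ # #; concatenated:

*$#+#**$##+#*+##*$#+#**$#+#**$##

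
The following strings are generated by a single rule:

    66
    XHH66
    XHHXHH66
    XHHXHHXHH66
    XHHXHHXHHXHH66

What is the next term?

XHHXHHXHHXHHXHH66

The strings grow by a fixed prefix XHH each time.
One more step from XHHXHHXHHXHH66 gives the answer.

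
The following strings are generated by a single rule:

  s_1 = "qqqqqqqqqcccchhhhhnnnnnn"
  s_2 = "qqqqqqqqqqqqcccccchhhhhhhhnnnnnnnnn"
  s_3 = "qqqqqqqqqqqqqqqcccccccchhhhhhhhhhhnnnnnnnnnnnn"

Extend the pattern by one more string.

Term n consists of 3n+3 q's, followed by 2n c's, followed by 3n-1 h's, followed by 3n n's, where the shown terms are n = 2, 3, 4.
Setting n = 5 gives 18, 10, 14, 15 characters in each block.

qqqqqqqqqqqqqqqqqqcccccccccchhhhhhhhhhhhhhnnnnnnnnnnnnnnn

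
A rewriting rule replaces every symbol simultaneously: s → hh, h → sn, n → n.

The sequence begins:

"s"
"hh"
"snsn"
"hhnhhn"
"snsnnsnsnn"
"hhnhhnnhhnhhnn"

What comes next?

Replace each of the 14 characters of hhnhhnnhhnhhnn in place — sn sn n sn sn n n sn sn n sn sn n n — and concatenate.

snsnnsnsnnnsnsnnsnsnnn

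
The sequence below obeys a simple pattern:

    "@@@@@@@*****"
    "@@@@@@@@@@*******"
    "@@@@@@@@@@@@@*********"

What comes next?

@@@@@@@@@@@@@@@@***********

The n-th term is 3n+1 @'s then 2n+1 *'s, where the shown terms are n = 2, 3, 4.
For the next term, n = 5, so the run lengths are 16, 11.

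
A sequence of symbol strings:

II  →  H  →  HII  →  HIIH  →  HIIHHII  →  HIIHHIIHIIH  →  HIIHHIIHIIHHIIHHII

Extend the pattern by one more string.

HIIHHIIHIIHHIIHHIIHIIHHIIHIIH

This is a Fibonacci-style word recurrence s(k) = s(k−1)·s(k−2): e.g. H·II = HII.
Continuing: HIIHHIIHIIHHIIHHII · HIIHHIIHIIH gives term 8.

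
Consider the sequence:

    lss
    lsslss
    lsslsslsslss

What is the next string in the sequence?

Every step duplicates the string.
Doubling lsslsslsslss:

lsslsslsslsslsslsslsslss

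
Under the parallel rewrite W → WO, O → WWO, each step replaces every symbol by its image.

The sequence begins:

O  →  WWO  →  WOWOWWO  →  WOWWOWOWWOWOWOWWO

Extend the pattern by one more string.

Rewriting the 17 symbols of WOWWOWOWWOWOWOWWO one by one yields WO WWO WO WO WWO WO WWO WO WO WWO WO WWO WO WWO WO WO WWO; concatenated:

WOWWOWOWOWWOWOWWOWOWOWWOWOWWOWOWWOWOWOWWO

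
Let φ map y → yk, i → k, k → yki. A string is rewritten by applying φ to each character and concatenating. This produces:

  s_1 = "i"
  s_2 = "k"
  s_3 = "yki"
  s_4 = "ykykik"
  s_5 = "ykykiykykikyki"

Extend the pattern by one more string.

φ(ykykiykykikyki) expands symbol-by-symbol to yk yki yk yki k yk yki yk yki k yki yk yki k; joining the 14 pieces gives the next term.

ykykiykykikykykiykykikykiykykik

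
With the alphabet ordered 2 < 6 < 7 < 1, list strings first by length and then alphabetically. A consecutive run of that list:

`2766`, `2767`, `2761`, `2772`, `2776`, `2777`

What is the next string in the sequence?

2771

The successor of 2777 increments the rightmost position that isn't already 1 and resets every position after it to 2.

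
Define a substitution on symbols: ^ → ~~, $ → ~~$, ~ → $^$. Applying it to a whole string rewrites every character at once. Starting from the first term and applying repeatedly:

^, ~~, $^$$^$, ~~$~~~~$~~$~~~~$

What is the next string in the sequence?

$^$$^$~~$$^$$^$$^$$^$~~$$^$$^$~~$$^$$^$$^$$^$~~$

φ(~~$~~~~$~~$~~~~$) expands symbol-by-symbol to $^$ $^$ ~~$ $^$ $^$ $^$ $^$ ~~$ $^$ $^$ ~~$ $^$ $^$ $^$ $^$ ~~$; joining the 16 pieces gives the next term.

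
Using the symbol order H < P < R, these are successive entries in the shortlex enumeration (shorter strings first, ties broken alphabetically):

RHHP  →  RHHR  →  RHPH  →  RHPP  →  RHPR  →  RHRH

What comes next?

Find the rightmost character of RHRH below R, bump it to the next letter, and reset everything to its right to H.

RHRP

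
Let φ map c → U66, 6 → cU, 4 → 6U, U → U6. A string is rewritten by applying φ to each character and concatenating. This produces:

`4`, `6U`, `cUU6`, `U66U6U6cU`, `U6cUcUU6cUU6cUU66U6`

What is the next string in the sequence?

Rewriting the 19 symbols of U6cUcUU6cUU6cUU66U6 one by one yields U6 cU U66 U6 U66 U6 U6 cU U66 U6 U6 cU U66 U6 U6 cU cU U6 cU; concatenated:

U6cUU66U6U66U6U6cUU66U6U6cUU66U6U6cUcUU6cU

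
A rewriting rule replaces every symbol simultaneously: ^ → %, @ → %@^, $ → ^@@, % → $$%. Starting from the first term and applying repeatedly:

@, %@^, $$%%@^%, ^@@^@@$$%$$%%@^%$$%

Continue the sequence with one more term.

Replace each of the 19 characters of ^@@^@@$$%$$%%@^%$$% in place — % %@^ %@^ % %@^ %@^ ^@@ ^@@ $$% ^@@ ^@@ $$% $$% %@^ % $$% ^@@ ^@@ $$% — and concatenate.

%%@^%@^%%@^%@^^@@^@@$$%^@@^@@$$%$$%%@^%$$%^@@^@@$$%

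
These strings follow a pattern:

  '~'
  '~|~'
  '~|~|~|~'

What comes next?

~|~|~|~|~|~|~|~

Each string is two copies of the previous one joined by '|'.
So the next term is two copies of ~|~|~|~ with '|' between the halves.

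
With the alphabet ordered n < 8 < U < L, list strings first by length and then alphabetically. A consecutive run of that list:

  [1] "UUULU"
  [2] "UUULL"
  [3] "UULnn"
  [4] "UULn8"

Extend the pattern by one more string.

UULnU

Treat UULn8 as a base-4 numeral over the given alphabet and add one, carrying through any trailing L's.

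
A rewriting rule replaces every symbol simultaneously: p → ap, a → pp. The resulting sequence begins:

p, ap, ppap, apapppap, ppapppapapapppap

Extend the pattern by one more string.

Replace each of the 16 characters of ppapppapapapppap in place — ap ap pp ap ap ap pp ap pp ap pp ap ap ap pp ap — and concatenate.

apapppapapapppapppapppapapapppap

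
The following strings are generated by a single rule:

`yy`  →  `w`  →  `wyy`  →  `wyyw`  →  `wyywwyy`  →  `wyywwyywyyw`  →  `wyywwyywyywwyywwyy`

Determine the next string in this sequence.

wyywwyywyywwyywwyywyywwyywyyw

Each term (from the third on) is the previous term followed by the one before it: term 3 = w·yy = wyy.
Continuing: wyywwyywyywwyywwyy · wyywwyywyyw gives term 8.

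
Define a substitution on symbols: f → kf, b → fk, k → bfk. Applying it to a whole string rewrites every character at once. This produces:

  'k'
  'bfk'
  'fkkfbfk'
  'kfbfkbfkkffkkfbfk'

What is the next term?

bfkkffkkfbfkfkkfbfkbfkkfkfbfkbfkkffkkfbfk

Replace each of the 17 characters of kfbfkbfkkffkkfbfk in place — bfk kf fk kf bfk fk kf bfk bfk kf kf bfk bfk kf fk kf bfk — and concatenate.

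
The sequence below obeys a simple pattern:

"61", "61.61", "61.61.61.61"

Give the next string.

Each string is two copies of the previous one joined by '.'.
One more doubling of 61.61.61.61 gives the answer.

61.61.61.61.61.61.61.61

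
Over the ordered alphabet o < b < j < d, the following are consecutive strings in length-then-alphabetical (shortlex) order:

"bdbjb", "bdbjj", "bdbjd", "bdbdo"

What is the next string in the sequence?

Treat bdbdo as a base-4 numeral over the given alphabet and add one, carrying through any trailing d's.

bdbdb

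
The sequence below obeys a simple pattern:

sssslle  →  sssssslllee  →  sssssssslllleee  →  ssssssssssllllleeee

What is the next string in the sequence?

Term n consists of 2n s's, followed by n l's, followed by n-1 e's, where the shown terms are n = 2, 3, 4, 5.
For the next term, n = 6, so the run lengths are 12, 6, 5.

sssssssssssslllllleeeee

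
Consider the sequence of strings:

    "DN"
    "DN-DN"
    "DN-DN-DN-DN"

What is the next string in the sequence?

Each string is two copies of the previous one joined by '-'.
One more doubling of DN-DN-DN-DN gives the answer.

DN-DN-DN-DN-DN-DN-DN-DN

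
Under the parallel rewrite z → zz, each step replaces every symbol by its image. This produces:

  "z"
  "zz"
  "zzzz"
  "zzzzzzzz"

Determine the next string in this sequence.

zzzzzzzzzzzzzzzz

Expanding zzzzzzzz: z→zz, z→zz, z→zz, z→zz, z→zz, z→zz, z→zz, z→zz. Concatenated: zz zz zz zz zz zz zz zz.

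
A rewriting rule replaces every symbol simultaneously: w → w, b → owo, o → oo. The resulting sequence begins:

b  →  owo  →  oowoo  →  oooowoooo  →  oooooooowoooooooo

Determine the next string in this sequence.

Rewriting the 17 symbols of oooooooowoooooooo one by one yields oo oo oo oo oo oo oo oo w oo oo oo oo oo oo oo oo; concatenated:

oooooooooooooooowoooooooooooooooo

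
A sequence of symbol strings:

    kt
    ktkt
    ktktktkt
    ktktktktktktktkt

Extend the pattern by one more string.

s(k+1) = s(k)·s(k) — each term doubles the last.
So the next term is two copies of ktktktktktktktkt.

ktktktktktktktktktktktktktktktkt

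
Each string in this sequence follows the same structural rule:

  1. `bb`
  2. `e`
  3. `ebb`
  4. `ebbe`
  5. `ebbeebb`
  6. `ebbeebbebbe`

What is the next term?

ebbeebbebbeebbeebb

This is a Fibonacci-style word recurrence s(k) = s(k−1)·s(k−2): e.g. e·bb = ebb.
The next term joins ebbeebbebbe and ebbeebb.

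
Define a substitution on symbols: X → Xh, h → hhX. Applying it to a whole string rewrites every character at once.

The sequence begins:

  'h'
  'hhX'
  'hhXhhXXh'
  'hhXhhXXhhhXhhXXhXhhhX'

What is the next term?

Applying the rule to each of the 21 symbols of hhXhhXXhhhXhhXXhXhhhX gives the pieces hhX hhX Xh hhX hhX Xh Xh hhX hhX hhX Xh hhX hhX Xh Xh hhX Xh hhX hhX hhX Xh, which concatenate to the answer.

hhXhhXXhhhXhhXXhXhhhXhhXhhXXhhhXhhXXhXhhhXXhhhXhhXhhXXh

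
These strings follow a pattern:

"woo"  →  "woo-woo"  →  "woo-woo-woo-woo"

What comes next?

s(k+1) = s(k)·-·s(k) — each term doubles the last with '-' between the halves.
Doubling woo-woo-woo-woo with '-' between the halves:

woo-woo-woo-woo-woo-woo-woo-woo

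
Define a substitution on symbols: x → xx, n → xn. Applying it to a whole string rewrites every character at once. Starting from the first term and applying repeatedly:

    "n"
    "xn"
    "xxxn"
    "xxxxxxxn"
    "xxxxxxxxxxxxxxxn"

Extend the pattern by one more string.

xxxxxxxxxxxxxxxxxxxxxxxxxxxxxxxn

φ(xxxxxxxxxxxxxxxn) expands symbol-by-symbol to xx xx xx xx xx xx xx xx xx xx xx xx xx xx xx xn; joining the 16 pieces gives the next term.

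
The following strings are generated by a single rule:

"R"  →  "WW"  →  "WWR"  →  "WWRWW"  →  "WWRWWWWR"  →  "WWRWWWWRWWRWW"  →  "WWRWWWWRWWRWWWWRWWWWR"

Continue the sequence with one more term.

WWRWWWWRWWRWWWWRWWWWRWWRWWWWRWWRWW

From term 3 onward, concatenate the last term with the second-to-last: WW·R = WWR, WWR·WW = WWRWW, …
So term 8 is WWRWWWWRWWRWWWWRWWWWR·WWRWWWWRWWRWW.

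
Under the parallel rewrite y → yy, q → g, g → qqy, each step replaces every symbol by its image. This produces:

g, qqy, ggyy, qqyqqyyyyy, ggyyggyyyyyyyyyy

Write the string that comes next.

Applying the rule to each of the 16 symbols of ggyyggyyyyyyyyyy gives the pieces qqy qqy yy yy qqy qqy yy yy yy yy yy yy yy yy yy yy, which concatenate to the answer.

qqyqqyyyyyqqyqqyyyyyyyyyyyyyyyyyyyyy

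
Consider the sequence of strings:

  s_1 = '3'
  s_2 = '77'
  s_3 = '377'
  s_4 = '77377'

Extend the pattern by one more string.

37777377

This is a Fibonacci-style word recurrence s(k) = s(k−2)·s(k−1): e.g. 3·77 = 377.
The next term joins 377 and 77377.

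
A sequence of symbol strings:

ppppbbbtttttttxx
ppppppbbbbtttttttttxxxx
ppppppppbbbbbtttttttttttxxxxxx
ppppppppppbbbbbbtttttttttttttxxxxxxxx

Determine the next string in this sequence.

Term n consists of 2n p's, followed by n+1 b's, followed by 2n+3 t's, followed by 2n-2 x's, where the shown terms are n = 2, 3, 4, 5.
For the next term, n = 6, so the run lengths are 12, 7, 15, 10.

ppppppppppppbbbbbbbtttttttttttttttxxxxxxxxxx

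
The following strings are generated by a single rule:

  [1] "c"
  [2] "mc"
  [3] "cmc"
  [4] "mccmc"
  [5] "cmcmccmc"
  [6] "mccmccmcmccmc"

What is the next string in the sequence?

cmcmccmcmccmccmcmccmc

This is a Fibonacci-style word recurrence s(k) = s(k−2)·s(k−1): e.g. c·mc = cmc.
So term 7 is cmcmccmc·mccmccmcmccmc.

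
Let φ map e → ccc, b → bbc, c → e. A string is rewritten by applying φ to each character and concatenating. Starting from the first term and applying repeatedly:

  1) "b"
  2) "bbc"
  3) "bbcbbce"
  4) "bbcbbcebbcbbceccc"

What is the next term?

bbcbbcebbcbbcecccbbcbbcebbcbbceccceee

Applying the rule to each of the 17 symbols of bbcbbcebbcbbceccc gives the pieces bbc bbc e bbc bbc e ccc bbc bbc e bbc bbc e ccc e e e, which concatenate to the answer.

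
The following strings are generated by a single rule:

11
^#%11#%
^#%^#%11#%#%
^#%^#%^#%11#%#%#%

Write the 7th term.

^#%^#%^#%^#%^#%^#%11#%#%#%#%#%#%

Each term wraps the previous one in ^#% on the left and #% on the right.
From ^#%^#%^#%11#%#%#%, 3 further steps: ^#%^#%^#%11#%#%#% → ^#%^#%^#%^#%11#%#%#%#% → ^#%^#%^#%^#%^#%11#%#%#%#%#% → (answer).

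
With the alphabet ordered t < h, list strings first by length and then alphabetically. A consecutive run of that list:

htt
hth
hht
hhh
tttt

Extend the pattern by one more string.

Find the rightmost character of tttt below h, bump it to the next letter, and reset everything to its right to t.

ttth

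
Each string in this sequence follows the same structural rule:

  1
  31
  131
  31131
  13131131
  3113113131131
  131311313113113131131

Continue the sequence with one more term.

This is a Fibonacci-style word recurrence s(k) = s(k−2)·s(k−1): e.g. 1·31 = 131.
Continuing: 3113113131131 · 131311313113113131131 gives term 8.

3113113131131131311313113113131131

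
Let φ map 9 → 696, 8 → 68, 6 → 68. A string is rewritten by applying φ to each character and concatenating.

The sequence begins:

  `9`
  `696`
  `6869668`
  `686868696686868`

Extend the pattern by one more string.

Rewriting the 15 symbols of 686868696686868 one by one yields 68 68 68 68 68 68 68 696 68 68 68 68 68 68 68; concatenated:

6868686868686869668686868686868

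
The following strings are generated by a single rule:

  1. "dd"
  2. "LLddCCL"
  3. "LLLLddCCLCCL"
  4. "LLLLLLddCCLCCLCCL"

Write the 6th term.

LLLLLLLLLLddCCLCCLCCLCCLCCL

Every step adds LL to the front and CCL to the end of the previous string.
From LLLLLLddCCLCCLCCL, 2 further steps: LLLLLLddCCLCCLCCL → LLLLLLLLddCCLCCLCCLCCL → (answer).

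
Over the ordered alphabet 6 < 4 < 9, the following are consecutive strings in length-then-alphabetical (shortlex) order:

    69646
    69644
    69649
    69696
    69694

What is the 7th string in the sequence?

Advancing 2 positions from 69694 through 69694 → 69699 reaches term 7.

69466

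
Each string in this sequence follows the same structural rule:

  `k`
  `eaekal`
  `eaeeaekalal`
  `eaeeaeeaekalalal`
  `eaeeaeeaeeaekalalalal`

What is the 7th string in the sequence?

eaeeaeeaeeaeeaeeaekalalalalalal

Every step adds eae to the front and al to the end of the previous string.
From eaeeaeeaeeaekalalalal, 2 further steps: eaeeaeeaeeaekalalalal → eaeeaeeaeeaeeaekalalalalal → (answer).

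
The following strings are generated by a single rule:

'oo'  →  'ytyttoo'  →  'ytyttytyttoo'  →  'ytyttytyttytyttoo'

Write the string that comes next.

The strings grow by a fixed prefix ytytt each time.
So the next term is ytytt·ytyttytyttytyttoo.

ytyttytyttytyttytyttoo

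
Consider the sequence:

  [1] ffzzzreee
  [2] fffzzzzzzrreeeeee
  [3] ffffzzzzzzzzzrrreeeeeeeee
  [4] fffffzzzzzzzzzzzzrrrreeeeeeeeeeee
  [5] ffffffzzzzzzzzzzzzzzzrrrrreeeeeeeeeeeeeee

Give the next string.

fffffffzzzzzzzzzzzzzzzzzzrrrrrreeeeeeeeeeeeeeeeee

Each string has the form f^{n+1} z^{3n} r^{n} e^{3n} (n = 1, 2, …).
At n = 6 the blocks have lengths 7, 18, 6, 18.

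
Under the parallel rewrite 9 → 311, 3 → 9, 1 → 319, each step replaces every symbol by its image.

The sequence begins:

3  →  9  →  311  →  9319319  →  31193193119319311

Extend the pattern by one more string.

Applying the rule to each of the 17 symbols of 31193193119319311 gives the pieces 9 319 319 311 9 319 311 9 319 319 311 9 319 311 9 319 319, which concatenate to the answer.

93193193119319311931931931193193119319319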